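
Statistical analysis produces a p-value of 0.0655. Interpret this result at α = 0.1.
Since p = 0.0655 < α = 0.1, reject H₀.
There is sufficient evidence to reject the null hypothesis; the result is statistically significant at the 0.1 level.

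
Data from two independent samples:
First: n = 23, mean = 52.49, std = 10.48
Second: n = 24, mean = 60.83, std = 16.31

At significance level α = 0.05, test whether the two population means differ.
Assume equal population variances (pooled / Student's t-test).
Student's two-sample t-test (equal variances):
H₀: μ₁ = μ₂
H₁: μ₁ ≠ μ₂
df = n₁ + n₂ - 2 = 45
Pooled variance s_p² = [(n₁-1)s₁² + (n₂-1)s₂²] / (n₁ + n₂ - 2) = [(22)(10.48²) + (23)(16.31²)] / 45 = 189.6586
SE = √(s_p²(1/n₁ + 1/n₂)) = √(189.6586 × (1/23 + 1/24)) = 4.0185
t = (x̄₁ - x̄₂) / SE = (52.49 - 60.83) / 4.0185 = -8.34 / 4.0185 = -2.075
p-value = 0.0437

Since p-value < α = 0.05, we reject H₀.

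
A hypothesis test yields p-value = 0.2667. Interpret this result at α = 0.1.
Since p = 0.2667 > α = 0.1, fail to reject H₀.
There is insufficient evidence to reject the null hypothesis; the result is not statistically significant at the 0.1 level.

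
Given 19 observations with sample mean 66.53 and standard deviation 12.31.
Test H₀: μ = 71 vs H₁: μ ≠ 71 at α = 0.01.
One-sample t-test:
H₀: μ = 71
H₁: μ ≠ 71
df = n - 1 = 18
t = (x̄ - μ₀) / (s/√n) = (66.53 - 71) / (12.31/√19) = -1.583
p-value = 0.1309

Since p-value > α = 0.01, we fail to reject H₀.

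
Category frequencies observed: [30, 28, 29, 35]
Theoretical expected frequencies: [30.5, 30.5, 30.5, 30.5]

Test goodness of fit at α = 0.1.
Chi-square goodness of fit test:
H₀: observed counts match expected distribution
H₁: observed counts differ from expected distribution
df = k - 1 = 3
χ² = Σ(O - E)²/E
   = (30 - 30.5)²/30.5 + (28 - 30.5)²/30.5 + (29 - 30.5)²/30.5 + (35 - 30.5)²/30.5
   = 0.008 + 0.205 + 0.074 + 0.664
   = 0.95
p-value = 0.8131

Since p-value > α = 0.1, we fail to reject H₀.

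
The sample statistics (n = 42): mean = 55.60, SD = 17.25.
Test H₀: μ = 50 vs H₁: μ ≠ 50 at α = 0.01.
One-sample t-test:
H₀: μ = 50
H₁: μ ≠ 50
df = n - 1 = 41
t = (x̄ - μ₀) / (s/√n) = (55.60 - 50) / (17.25/√42) = 2.104
p-value = 0.0416

Since p-value > α = 0.01, we fail to reject H₀.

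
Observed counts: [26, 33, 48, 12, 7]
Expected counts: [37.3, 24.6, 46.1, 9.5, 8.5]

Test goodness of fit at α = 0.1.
Chi-square goodness of fit test:
H₀: observed counts match expected distribution
H₁: observed counts differ from expected distribution
df = k - 1 = 4
χ² = Σ(O - E)²/E
   = (26 - 37.3)²/37.3 + (33 - 24.6)²/24.6 + (48 - 46.1)²/46.1 + (12 - 9.5)²/9.5 + (7 - 8.5)²/8.5
   = 3.423 + 2.868 + 0.078 + 0.658 + 0.265
   = 7.29
p-value = 0.1212

Since p-value > α = 0.1, we fail to reject H₀.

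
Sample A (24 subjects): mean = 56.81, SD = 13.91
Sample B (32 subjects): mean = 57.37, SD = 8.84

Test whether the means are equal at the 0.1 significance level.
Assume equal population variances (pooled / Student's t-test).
Student's two-sample t-test (equal variances):
H₀: μ₁ = μ₂
H₁: μ₁ ≠ μ₂
df = n₁ + n₂ - 2 = 54
Pooled variance s_p² = [(n₁-1)s₁² + (n₂-1)s₂²] / (n₁ + n₂ - 2) = [(23)(13.91²) + (31)(8.84²)] / 54 = 127.2730
SE = √(s_p²(1/n₁ + 1/n₂)) = √(127.2730 × (1/24 + 1/32)) = 3.0464
t = (x̄₁ - x̄₂) / SE = (56.81 - 57.37) / 3.0464 = -0.56 / 3.0464 = -0.184
p-value = 0.8548

Since p-value > α = 0.1, we fail to reject H₀.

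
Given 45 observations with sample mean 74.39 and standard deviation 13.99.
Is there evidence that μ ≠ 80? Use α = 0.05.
One-sample t-test:
H₀: μ = 80
H₁: μ ≠ 80
df = n - 1 = 44
t = (x̄ - μ₀) / (s/√n) = (74.39 - 80) / (13.99/√45) = -2.690
p-value = 0.0101

Since p-value < α = 0.05, we reject H₀.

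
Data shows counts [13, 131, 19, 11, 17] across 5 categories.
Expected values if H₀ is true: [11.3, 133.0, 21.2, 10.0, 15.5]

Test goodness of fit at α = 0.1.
Chi-square goodness of fit test:
H₀: observed counts match expected distribution
H₁: observed counts differ from expected distribution
df = k - 1 = 4
χ² = Σ(O - E)²/E
   = (13 - 11.3)²/11.3 + (131 - 133.0)²/133.0 + (19 - 21.2)²/21.2 + (11 - 10.0)²/10.0 + (17 - 15.5)²/15.5
   = 0.256 + 0.030 + 0.228 + 0.100 + 0.145
   = 0.76
p-value = 0.9438

Since p-value > α = 0.1, we fail to reject H₀.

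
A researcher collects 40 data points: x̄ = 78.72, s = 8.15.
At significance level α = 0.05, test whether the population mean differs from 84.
One-sample t-test:
H₀: μ = 84
H₁: μ ≠ 84
df = n - 1 = 39
t = (x̄ - μ₀) / (s/√n) = (78.72 - 84) / (8.15/√40) = -4.097
p-value = 0.0002

Since p-value < α = 0.05, we reject H₀.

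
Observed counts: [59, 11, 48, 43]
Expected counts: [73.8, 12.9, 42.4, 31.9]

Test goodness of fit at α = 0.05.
Chi-square goodness of fit test:
H₀: observed counts match expected distribution
H₁: observed counts differ from expected distribution
df = k - 1 = 3
χ² = Σ(O - E)²/E
   = (59 - 73.8)²/73.8 + (11 - 12.9)²/12.9 + (48 - 42.4)²/42.4 + (43 - 31.9)²/31.9
   = 2.968 + 0.280 + 0.740 + 3.862
   = 7.85
p-value = 0.0492

Since p-value < α = 0.05, we reject H₀.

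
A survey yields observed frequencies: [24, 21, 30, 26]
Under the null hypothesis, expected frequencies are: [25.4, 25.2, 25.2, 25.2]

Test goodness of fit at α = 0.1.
Chi-square goodness of fit test:
H₀: observed counts match expected distribution
H₁: observed counts differ from expected distribution
df = k - 1 = 3
χ² = Σ(O - E)²/E
   = (24 - 25.4)²/25.4 + (21 - 25.2)²/25.2 + (30 - 25.2)²/25.2 + (26 - 25.2)²/25.2
   = 0.077 + 0.700 + 0.914 + 0.025
   = 1.72
p-value = 0.6332

Since p-value > α = 0.1, we fail to reject H₀.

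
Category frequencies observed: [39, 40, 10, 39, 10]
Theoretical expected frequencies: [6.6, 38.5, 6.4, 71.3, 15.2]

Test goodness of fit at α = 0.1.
Chi-square goodness of fit test:
H₀: observed counts match expected distribution
H₁: observed counts differ from expected distribution
df = k - 1 = 4
χ² = Σ(O - E)²/E
   = (39 - 6.6)²/6.6 + (40 - 38.5)²/38.5 + (10 - 6.4)²/6.4 + (39 - 71.3)²/71.3 + (10 - 15.2)²/15.2
   = 159.055 + 0.058 + 2.025 + 14.632 + 1.779
   = 177.55
p-value < 0.0001

Since p-value < α = 0.1, we reject H₀.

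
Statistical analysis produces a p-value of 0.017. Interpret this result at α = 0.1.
Since p = 0.017 < α = 0.1, reject H₀.
There is sufficient evidence to reject the null hypothesis; the result is statistically significant at the 0.1 level.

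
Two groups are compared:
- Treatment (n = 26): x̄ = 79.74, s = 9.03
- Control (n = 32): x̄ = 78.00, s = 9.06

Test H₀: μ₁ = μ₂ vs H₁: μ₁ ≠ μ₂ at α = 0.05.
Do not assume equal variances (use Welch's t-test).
Welch's two-sample t-test:
H₀: μ₁ = μ₂
H₁: μ₁ ≠ μ₂
s₁²/n₁ = 9.03²/26 = 3.1362,  s₂²/n₂ = 9.06²/32 = 2.5651
SE = √(s₁²/n₁ + s₂²/n₂) = √(3.1362 + 2.5651) = 2.3877
df (Welch-Satterthwaite) = (s₁²/n₁ + s₂²/n₂)² / [(s₁²/n₁)²/(n₁-1) + (s₂²/n₂)²/(n₂-1)] ≈ 53.67
t = (x̄₁ - x̄₂) / SE = (79.74 - 78.00) / 2.3877 = 1.74 / 2.3877 = 0.729
p-value = 0.4693

Since p-value > α = 0.05, we fail to reject H₀.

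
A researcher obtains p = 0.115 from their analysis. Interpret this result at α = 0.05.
Since p = 0.115 > α = 0.05, fail to reject H₀.
There is insufficient evidence to reject the null hypothesis; the result is not statistically significant at the 0.05 level.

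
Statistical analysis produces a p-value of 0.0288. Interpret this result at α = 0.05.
Since p = 0.0288 < α = 0.05, reject H₀.
There is sufficient evidence to reject the null hypothesis; the result is statistically significant at the 0.05 level.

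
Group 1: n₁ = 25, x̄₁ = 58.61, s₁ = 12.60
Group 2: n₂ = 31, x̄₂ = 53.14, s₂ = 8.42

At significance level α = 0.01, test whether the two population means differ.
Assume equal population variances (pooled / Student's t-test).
Student's two-sample t-test (equal variances):
H₀: μ₁ = μ₂
H₁: μ₁ ≠ μ₂
df = n₁ + n₂ - 2 = 54
Pooled variance s_p² = [(n₁-1)s₁² + (n₂-1)s₂²] / (n₁ + n₂ - 2) = [(24)(12.60²) + (30)(8.42²)] / 54 = 109.9469
SE = √(s_p²(1/n₁ + 1/n₂)) = √(109.9469 × (1/25 + 1/31)) = 2.8186
t = (x̄₁ - x̄₂) / SE = (58.61 - 53.14) / 2.8186 = 5.47 / 2.8186 = 1.941
p-value = 0.0575

Since p-value > α = 0.01, we fail to reject H₀.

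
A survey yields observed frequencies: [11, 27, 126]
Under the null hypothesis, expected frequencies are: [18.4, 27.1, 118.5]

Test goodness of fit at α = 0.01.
Chi-square goodness of fit test:
H₀: observed counts match expected distribution
H₁: observed counts differ from expected distribution
df = k - 1 = 2
χ² = Σ(O - E)²/E
   = (11 - 18.4)²/18.4 + (27 - 27.1)²/27.1 + (126 - 118.5)²/118.5
   = 2.976 + 0.000 + 0.475
   = 3.45
p-value = 0.1781

Since p-value > α = 0.01, we fail to reject H₀.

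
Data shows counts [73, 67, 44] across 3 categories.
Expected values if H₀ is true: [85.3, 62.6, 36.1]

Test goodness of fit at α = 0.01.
Chi-square goodness of fit test:
H₀: observed counts match expected distribution
H₁: observed counts differ from expected distribution
df = k - 1 = 2
χ² = Σ(O - E)²/E
   = (73 - 85.3)²/85.3 + (67 - 62.6)²/62.6 + (44 - 36.1)²/36.1
   = 1.774 + 0.309 + 1.729
   = 3.81
p-value = 0.1487

Since p-value > α = 0.01, we fail to reject H₀.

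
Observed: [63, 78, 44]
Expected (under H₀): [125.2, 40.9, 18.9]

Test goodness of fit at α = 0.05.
Chi-square goodness of fit test:
H₀: observed counts match expected distribution
H₁: observed counts differ from expected distribution
df = k - 1 = 2
χ² = Σ(O - E)²/E
   = (63 - 125.2)²/125.2 + (78 - 40.9)²/40.9 + (44 - 18.9)²/18.9
   = 30.901 + 33.653 + 33.334
   = 97.89
p-value < 0.0001

Since p-value < α = 0.05, we reject H₀.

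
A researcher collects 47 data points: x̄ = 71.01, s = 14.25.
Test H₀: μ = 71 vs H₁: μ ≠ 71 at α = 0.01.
One-sample t-test:
H₀: μ = 71
H₁: μ ≠ 71
df = n - 1 = 46
t = (x̄ - μ₀) / (s/√n) = (71.01 - 71) / (14.25/√47) = 0.005
p-value = 0.9962

Since p-value > α = 0.01, we fail to reject H₀.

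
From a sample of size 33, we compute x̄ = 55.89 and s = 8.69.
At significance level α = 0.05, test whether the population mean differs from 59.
One-sample t-test:
H₀: μ = 59
H₁: μ ≠ 59
df = n - 1 = 32
t = (x̄ - μ₀) / (s/√n) = (55.89 - 59) / (8.69/√33) = -2.056
p-value = 0.0480

Since p-value < α = 0.05, we reject H₀.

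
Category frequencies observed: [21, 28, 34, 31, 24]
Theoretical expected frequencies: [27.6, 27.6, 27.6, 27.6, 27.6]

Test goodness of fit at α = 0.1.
Chi-square goodness of fit test:
H₀: observed counts match expected distribution
H₁: observed counts differ from expected distribution
df = k - 1 = 4
χ² = Σ(O - E)²/E
   = (21 - 27.6)²/27.6 + (28 - 27.6)²/27.6 + (34 - 27.6)²/27.6 + (31 - 27.6)²/27.6 + (24 - 27.6)²/27.6
   = 1.578 + 0.006 + 1.484 + 0.419 + 0.470
   = 3.96
p-value = 0.4119

Since p-value > α = 0.1, we fail to reject H₀.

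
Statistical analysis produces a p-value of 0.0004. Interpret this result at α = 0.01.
Since p = 0.0004 < α = 0.01, reject H₀.
There is sufficient evidence to reject the null hypothesis; the result is statistically significant at the 0.01 level.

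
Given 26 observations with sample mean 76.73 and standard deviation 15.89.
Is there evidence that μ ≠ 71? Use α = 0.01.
One-sample t-test:
H₀: μ = 71
H₁: μ ≠ 71
df = n - 1 = 25
t = (x̄ - μ₀) / (s/√n) = (76.73 - 71) / (15.89/√26) = 1.839
p-value = 0.0779

Since p-value > α = 0.01, we fail to reject H₀.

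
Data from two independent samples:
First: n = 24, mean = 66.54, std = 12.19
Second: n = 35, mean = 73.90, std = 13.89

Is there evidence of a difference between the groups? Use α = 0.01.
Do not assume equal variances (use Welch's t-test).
Welch's two-sample t-test:
H₀: μ₁ = μ₂
H₁: μ₁ ≠ μ₂
s₁²/n₁ = 12.19²/24 = 6.1915,  s₂²/n₂ = 13.89²/35 = 5.5123
SE = √(s₁²/n₁ + s₂²/n₂) = √(6.1915 + 5.5123) = 3.4211
df (Welch-Satterthwaite) = (s₁²/n₁ + s₂²/n₂)² / [(s₁²/n₁)²/(n₁-1) + (s₂²/n₂)²/(n₂-1)] ≈ 53.50
t = (x̄₁ - x̄₂) / SE = (66.54 - 73.90) / 3.4211 = -7.36 / 3.4211 = -2.151
p-value = 0.0360

Since p-value > α = 0.01, we fail to reject H₀.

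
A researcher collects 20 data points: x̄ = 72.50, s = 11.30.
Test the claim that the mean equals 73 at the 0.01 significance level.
One-sample t-test:
H₀: μ = 73
H₁: μ ≠ 73
df = n - 1 = 19
t = (x̄ - μ₀) / (s/√n) = (72.50 - 73) / (11.30/√20) = -0.198
p-value = 0.8452

Since p-value > α = 0.01, we fail to reject H₀.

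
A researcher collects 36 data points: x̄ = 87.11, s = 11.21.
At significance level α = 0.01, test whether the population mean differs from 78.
One-sample t-test:
H₀: μ = 78
H₁: μ ≠ 78
df = n - 1 = 35
t = (x̄ - μ₀) / (s/√n) = (87.11 - 78) / (11.21/√36) = 4.876
p-value < 0.0001

Since p-value < α = 0.01, we reject H₀.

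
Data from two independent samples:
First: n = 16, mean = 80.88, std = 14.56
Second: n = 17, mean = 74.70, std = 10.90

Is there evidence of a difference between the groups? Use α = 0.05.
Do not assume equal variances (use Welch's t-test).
Welch's two-sample t-test:
H₀: μ₁ = μ₂
H₁: μ₁ ≠ μ₂
s₁²/n₁ = 14.56²/16 = 13.2496,  s₂²/n₂ = 10.90²/17 = 6.9888
SE = √(s₁²/n₁ + s₂²/n₂) = √(13.2496 + 6.9888) = 4.4987
df (Welch-Satterthwaite) = (s₁²/n₁ + s₂²/n₂)² / [(s₁²/n₁)²/(n₁-1) + (s₂²/n₂)²/(n₂-1)] ≈ 27.76
t = (x̄₁ - x̄₂) / SE = (80.88 - 74.70) / 4.4987 = 6.18 / 4.4987 = 1.374
p-value = 0.1805

Since p-value > α = 0.05, we fail to reject H₀.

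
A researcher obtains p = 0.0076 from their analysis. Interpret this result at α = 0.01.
Since p = 0.0076 < α = 0.01, reject H₀.
There is sufficient evidence to reject the null hypothesis; the result is statistically significant at the 0.01 level.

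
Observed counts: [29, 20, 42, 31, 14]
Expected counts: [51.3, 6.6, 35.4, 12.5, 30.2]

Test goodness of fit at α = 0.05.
Chi-square goodness of fit test:
H₀: observed counts match expected distribution
H₁: observed counts differ from expected distribution
df = k - 1 = 4
χ² = Σ(O - E)²/E
   = (29 - 51.3)²/51.3 + (20 - 6.6)²/6.6 + (42 - 35.4)²/35.4 + (31 - 12.5)²/12.5 + (14 - 30.2)²/30.2
   = 9.694 + 27.206 + 1.231 + 27.380 + 8.690
   = 74.20
p-value < 0.0001

Since p-value < α = 0.05, we reject H₀.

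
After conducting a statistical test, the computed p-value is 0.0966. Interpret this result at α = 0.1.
Since p = 0.0966 < α = 0.1, reject H₀.
There is sufficient evidence to reject the null hypothesis; the result is statistically significant at the 0.1 level.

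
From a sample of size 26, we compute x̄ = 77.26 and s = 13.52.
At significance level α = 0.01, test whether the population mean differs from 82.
One-sample t-test:
H₀: μ = 82
H₁: μ ≠ 82
df = n - 1 = 25
t = (x̄ - μ₀) / (s/√n) = (77.26 - 82) / (13.52/√26) = -1.788
p-value = 0.0860

Since p-value > α = 0.01, we fail to reject H₀.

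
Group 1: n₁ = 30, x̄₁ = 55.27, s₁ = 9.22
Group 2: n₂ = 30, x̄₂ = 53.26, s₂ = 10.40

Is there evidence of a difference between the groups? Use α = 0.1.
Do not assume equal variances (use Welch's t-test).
Welch's two-sample t-test:
H₀: μ₁ = μ₂
H₁: μ₁ ≠ μ₂
s₁²/n₁ = 9.22²/30 = 2.8336,  s₂²/n₂ = 10.40²/30 = 3.6053
SE = √(s₁²/n₁ + s₂²/n₂) = √(2.8336 + 3.6053) = 2.5375
df (Welch-Satterthwaite) = (s₁²/n₁ + s₂²/n₂)² / [(s₁²/n₁)²/(n₁-1) + (s₂²/n₂)²/(n₂-1)] ≈ 57.18
t = (x̄₁ - x̄₂) / SE = (55.27 - 53.26) / 2.5375 = 2.01 / 2.5375 = 0.792
p-value = 0.4316

Since p-value > α = 0.1, we fail to reject H₀.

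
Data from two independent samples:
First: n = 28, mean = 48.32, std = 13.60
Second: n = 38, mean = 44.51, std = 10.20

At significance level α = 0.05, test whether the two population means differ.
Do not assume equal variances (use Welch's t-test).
Welch's two-sample t-test:
H₀: μ₁ = μ₂
H₁: μ₁ ≠ μ₂
s₁²/n₁ = 13.60²/28 = 6.6057,  s₂²/n₂ = 10.20²/38 = 2.7379
SE = √(s₁²/n₁ + s₂²/n₂) = √(6.6057 + 2.7379) = 3.0567
df (Welch-Satterthwaite) = (s₁²/n₁ + s₂²/n₂)² / [(s₁²/n₁)²/(n₁-1) + (s₂²/n₂)²/(n₂-1)] ≈ 48.00
t = (x̄₁ - x̄₂) / SE = (48.32 - 44.51) / 3.0567 = 3.81 / 3.0567 = 1.246
p-value = 0.2187

Since p-value > α = 0.05, we fail to reject H₀.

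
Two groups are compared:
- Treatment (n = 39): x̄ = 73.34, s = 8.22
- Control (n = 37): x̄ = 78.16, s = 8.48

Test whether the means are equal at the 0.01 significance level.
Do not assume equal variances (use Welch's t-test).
Welch's two-sample t-test:
H₀: μ₁ = μ₂
H₁: μ₁ ≠ μ₂
s₁²/n₁ = 8.22²/39 = 1.7325,  s₂²/n₂ = 8.48²/37 = 1.9435
SE = √(s₁²/n₁ + s₂²/n₂) = √(1.7325 + 1.9435) = 1.9173
df (Welch-Satterthwaite) = (s₁²/n₁ + s₂²/n₂)² / [(s₁²/n₁)²/(n₁-1) + (s₂²/n₂)²/(n₂-1)] ≈ 73.48
t = (x̄₁ - x̄₂) / SE = (73.34 - 78.16) / 1.9173 = -4.82 / 1.9173 = -2.514
p-value = 0.0141

Since p-value > α = 0.01, we fail to reject H₀.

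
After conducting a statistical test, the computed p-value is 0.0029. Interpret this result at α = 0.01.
Since p = 0.0029 < α = 0.01, reject H₀.
There is sufficient evidence to reject the null hypothesis; the result is statistically significant at the 0.01 level.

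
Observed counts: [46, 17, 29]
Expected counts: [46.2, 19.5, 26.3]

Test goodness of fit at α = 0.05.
Chi-square goodness of fit test:
H₀: observed counts match expected distribution
H₁: observed counts differ from expected distribution
df = k - 1 = 2
χ² = Σ(O - E)²/E
   = (46 - 46.2)²/46.2 + (17 - 19.5)²/19.5 + (29 - 26.3)²/26.3
   = 0.001 + 0.321 + 0.277
   = 0.60
p-value = 0.7413

Since p-value > α = 0.05, we fail to reject H₀.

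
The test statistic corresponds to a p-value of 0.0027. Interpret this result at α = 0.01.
Since p = 0.0027 < α = 0.01, reject H₀.
There is sufficient evidence to reject the null hypothesis; the result is statistically significant at the 0.01 level.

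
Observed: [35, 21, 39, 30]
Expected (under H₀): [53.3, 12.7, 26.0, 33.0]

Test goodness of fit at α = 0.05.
Chi-square goodness of fit test:
H₀: observed counts match expected distribution
H₁: observed counts differ from expected distribution
df = k - 1 = 3
χ² = Σ(O - E)²/E
   = (35 - 53.3)²/53.3 + (21 - 12.7)²/12.7 + (39 - 26.0)²/26.0 + (30 - 33.0)²/33.0
   = 6.283 + 5.424 + 6.500 + 0.273
   = 18.48
p-value = 0.0004

Since p-value < α = 0.05, we reject H₀.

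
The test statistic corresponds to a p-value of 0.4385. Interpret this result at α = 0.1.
Since p = 0.4385 > α = 0.1, fail to reject H₀.
There is insufficient evidence to reject the null hypothesis; the result is not statistically significant at the 0.1 level.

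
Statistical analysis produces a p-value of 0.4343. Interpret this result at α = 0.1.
Since p = 0.4343 > α = 0.1, fail to reject H₀.
There is insufficient evidence to reject the null hypothesis; the result is not statistically significant at the 0.1 level.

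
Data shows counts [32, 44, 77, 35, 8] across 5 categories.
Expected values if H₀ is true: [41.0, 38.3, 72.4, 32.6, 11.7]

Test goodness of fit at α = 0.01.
Chi-square goodness of fit test:
H₀: observed counts match expected distribution
H₁: observed counts differ from expected distribution
df = k - 1 = 4
χ² = Σ(O - E)²/E
   = (32 - 41.0)²/41.0 + (44 - 38.3)²/38.3 + (77 - 72.4)²/72.4 + (35 - 32.6)²/32.6 + (8 - 11.7)²/11.7
   = 1.976 + 0.848 + 0.292 + 0.177 + 1.170
   = 4.46
p-value = 0.3470

Since p-value > α = 0.01, we fail to reject H₀.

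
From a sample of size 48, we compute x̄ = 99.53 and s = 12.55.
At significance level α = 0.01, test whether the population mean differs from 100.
One-sample t-test:
H₀: μ = 100
H₁: μ ≠ 100
df = n - 1 = 47
t = (x̄ - μ₀) / (s/√n) = (99.53 - 100) / (12.55/√48) = -0.259
p-value = 0.7964

Since p-value > α = 0.01, we fail to reject H₀.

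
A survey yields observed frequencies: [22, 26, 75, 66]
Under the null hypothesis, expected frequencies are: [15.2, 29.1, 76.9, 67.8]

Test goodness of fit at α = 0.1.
Chi-square goodness of fit test:
H₀: observed counts match expected distribution
H₁: observed counts differ from expected distribution
df = k - 1 = 3
χ² = Σ(O - E)²/E
   = (22 - 15.2)²/15.2 + (26 - 29.1)²/29.1 + (75 - 76.9)²/76.9 + (66 - 67.8)²/67.8
   = 3.042 + 0.330 + 0.047 + 0.048
   = 3.47
p-value = 0.3251

Since p-value > α = 0.1, we fail to reject H₀.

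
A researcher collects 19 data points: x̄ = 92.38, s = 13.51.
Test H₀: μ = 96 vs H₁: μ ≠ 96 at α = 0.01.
One-sample t-test:
H₀: μ = 96
H₁: μ ≠ 96
df = n - 1 = 18
t = (x̄ - μ₀) / (s/√n) = (92.38 - 96) / (13.51/√19) = -1.168
p-value = 0.2581

Since p-value > α = 0.01, we fail to reject H₀.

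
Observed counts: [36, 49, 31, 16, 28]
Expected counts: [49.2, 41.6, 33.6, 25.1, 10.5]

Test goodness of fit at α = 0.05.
Chi-square goodness of fit test:
H₀: observed counts match expected distribution
H₁: observed counts differ from expected distribution
df = k - 1 = 4
χ² = Σ(O - E)²/E
   = (36 - 49.2)²/49.2 + (49 - 41.6)²/41.6 + (31 - 33.6)²/33.6 + (16 - 25.1)²/25.1 + (28 - 10.5)²/10.5
   = 3.541 + 1.316 + 0.201 + 3.299 + 29.167
   = 37.52
p-value < 0.0001

Since p-value < α = 0.05, we reject H₀.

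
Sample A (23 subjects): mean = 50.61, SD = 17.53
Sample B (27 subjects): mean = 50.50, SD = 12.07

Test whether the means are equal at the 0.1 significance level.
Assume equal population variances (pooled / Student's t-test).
Student's two-sample t-test (equal variances):
H₀: μ₁ = μ₂
H₁: μ₁ ≠ μ₂
df = n₁ + n₂ - 2 = 48
Pooled variance s_p² = [(n₁-1)s₁² + (n₂-1)s₂²] / (n₁ + n₂ - 2) = [(22)(17.53²) + (26)(12.07²)] / 48 = 219.7589
SE = √(s_p²(1/n₁ + 1/n₂)) = √(219.7589 × (1/23 + 1/27)) = 4.2064
t = (x̄₁ - x̄₂) / SE = (50.61 - 50.50) / 4.2064 = 0.11 / 4.2064 = 0.026
p-value = 0.9792

Since p-value > α = 0.1, we fail to reject H₀.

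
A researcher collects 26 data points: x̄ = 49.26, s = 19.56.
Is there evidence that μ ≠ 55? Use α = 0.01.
One-sample t-test:
H₀: μ = 55
H₁: μ ≠ 55
df = n - 1 = 25
t = (x̄ - μ₀) / (s/√n) = (49.26 - 55) / (19.56/√26) = -1.496
p-value = 0.1471

Since p-value > α = 0.01, we fail to reject H₀.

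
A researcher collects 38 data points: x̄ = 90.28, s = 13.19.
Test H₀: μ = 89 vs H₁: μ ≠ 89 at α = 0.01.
One-sample t-test:
H₀: μ = 89
H₁: μ ≠ 89
df = n - 1 = 37
t = (x̄ - μ₀) / (s/√n) = (90.28 - 89) / (13.19/√38) = 0.598
p-value = 0.5533

Since p-value > α = 0.01, we fail to reject H₀.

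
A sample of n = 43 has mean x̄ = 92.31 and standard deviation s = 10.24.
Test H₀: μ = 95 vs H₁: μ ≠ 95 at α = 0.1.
One-sample t-test:
H₀: μ = 95
H₁: μ ≠ 95
df = n - 1 = 42
t = (x̄ - μ₀) / (s/√n) = (92.31 - 95) / (10.24/√43) = -1.723
p-value = 0.0923

Since p-value < α = 0.1, we reject H₀.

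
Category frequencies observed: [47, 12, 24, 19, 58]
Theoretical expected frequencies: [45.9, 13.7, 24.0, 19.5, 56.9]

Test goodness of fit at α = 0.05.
Chi-square goodness of fit test:
H₀: observed counts match expected distribution
H₁: observed counts differ from expected distribution
df = k - 1 = 4
χ² = Σ(O - E)²/E
   = (47 - 45.9)²/45.9 + (12 - 13.7)²/13.7 + (24 - 24.0)²/24.0 + (19 - 19.5)²/19.5 + (58 - 56.9)²/56.9
   = 0.026 + 0.211 + 0.000 + 0.013 + 0.021
   = 0.27
p-value = 0.9916

Since p-value > α = 0.05, we fail to reject H₀.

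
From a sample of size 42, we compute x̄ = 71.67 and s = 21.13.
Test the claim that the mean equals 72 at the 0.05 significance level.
One-sample t-test:
H₀: μ = 72
H₁: μ ≠ 72
df = n - 1 = 41
t = (x̄ - μ₀) / (s/√n) = (71.67 - 72) / (21.13/√42) = -0.101
p-value = 0.9199

Since p-value > α = 0.05, we fail to reject H₀.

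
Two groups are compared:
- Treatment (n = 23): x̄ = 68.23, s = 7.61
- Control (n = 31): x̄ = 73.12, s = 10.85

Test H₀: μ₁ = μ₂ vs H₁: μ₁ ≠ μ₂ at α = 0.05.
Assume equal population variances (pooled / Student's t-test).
Student's two-sample t-test (equal variances):
H₀: μ₁ = μ₂
H₁: μ₁ ≠ μ₂
df = n₁ + n₂ - 2 = 52
Pooled variance s_p² = [(n₁-1)s₁² + (n₂-1)s₂²] / (n₁ + n₂ - 2) = [(22)(7.61²) + (30)(10.85²)] / 52 = 92.4181
SE = √(s_p²(1/n₁ + 1/n₂)) = √(92.4181 × (1/23 + 1/31)) = 2.6456
t = (x̄₁ - x̄₂) / SE = (68.23 - 73.12) / 2.6456 = -4.89 / 2.6456 = -1.848
p-value = 0.0702

Since p-value > α = 0.05, we fail to reject H₀.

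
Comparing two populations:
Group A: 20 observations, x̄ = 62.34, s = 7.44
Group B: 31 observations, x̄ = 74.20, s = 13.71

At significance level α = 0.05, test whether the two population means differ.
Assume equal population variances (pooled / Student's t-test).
Student's two-sample t-test (equal variances):
H₀: μ₁ = μ₂
H₁: μ₁ ≠ μ₂
df = n₁ + n₂ - 2 = 49
Pooled variance s_p² = [(n₁-1)s₁² + (n₂-1)s₂²] / (n₁ + n₂ - 2) = [(19)(7.44²) + (30)(13.71²)] / 49 = 136.5437
SE = √(s_p²(1/n₁ + 1/n₂)) = √(136.5437 × (1/20 + 1/31)) = 3.3514
t = (x̄₁ - x̄₂) / SE = (62.34 - 74.20) / 3.3514 = -11.86 / 3.3514 = -3.539
p-value = 0.0009

Since p-value < α = 0.05, we reject H₀.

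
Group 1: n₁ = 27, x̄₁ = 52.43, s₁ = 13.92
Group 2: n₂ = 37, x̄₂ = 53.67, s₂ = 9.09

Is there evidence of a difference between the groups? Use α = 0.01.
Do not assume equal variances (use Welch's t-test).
Welch's two-sample t-test:
H₀: μ₁ = μ₂
H₁: μ₁ ≠ μ₂
s₁²/n₁ = 13.92²/27 = 7.1765,  s₂²/n₂ = 9.09²/37 = 2.2332
SE = √(s₁²/n₁ + s₂²/n₂) = √(7.1765 + 2.2332) = 3.0675
df (Welch-Satterthwaite) = (s₁²/n₁ + s₂²/n₂)² / [(s₁²/n₁)²/(n₁-1) + (s₂²/n₂)²/(n₂-1)] ≈ 41.78
t = (x̄₁ - x̄₂) / SE = (52.43 - 53.67) / 3.0675 = -1.24 / 3.0675 = -0.404
p-value = 0.6881

Since p-value > α = 0.01, we fail to reject H₀.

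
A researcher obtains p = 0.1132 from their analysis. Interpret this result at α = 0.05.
Since p = 0.1132 > α = 0.05, fail to reject H₀.
There is insufficient evidence to reject the null hypothesis; the result is not statistically significant at the 0.05 level.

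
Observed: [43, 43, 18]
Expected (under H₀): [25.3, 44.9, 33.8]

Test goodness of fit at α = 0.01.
Chi-square goodness of fit test:
H₀: observed counts match expected distribution
H₁: observed counts differ from expected distribution
df = k - 1 = 2
χ² = Σ(O - E)²/E
   = (43 - 25.3)²/25.3 + (43 - 44.9)²/44.9 + (18 - 33.8)²/33.8
   = 12.383 + 0.080 + 7.386
   = 19.85
p-value < 0.0001

Since p-value < α = 0.01, we reject H₀.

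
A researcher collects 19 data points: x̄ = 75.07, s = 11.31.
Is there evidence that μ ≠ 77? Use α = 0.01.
One-sample t-test:
H₀: μ = 77
H₁: μ ≠ 77
df = n - 1 = 18
t = (x̄ - μ₀) / (s/√n) = (75.07 - 77) / (11.31/√19) = -0.744
p-value = 0.4666

Since p-value > α = 0.01, we fail to reject H₀.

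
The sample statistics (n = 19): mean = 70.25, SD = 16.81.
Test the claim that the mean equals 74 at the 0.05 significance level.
One-sample t-test:
H₀: μ = 74
H₁: μ ≠ 74
df = n - 1 = 18
t = (x̄ - μ₀) / (s/√n) = (70.25 - 74) / (16.81/√19) = -0.972
p-value = 0.3437

Since p-value > α = 0.05, we fail to reject H₀.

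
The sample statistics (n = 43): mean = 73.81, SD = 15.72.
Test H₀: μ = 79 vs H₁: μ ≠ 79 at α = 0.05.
One-sample t-test:
H₀: μ = 79
H₁: μ ≠ 79
df = n - 1 = 42
t = (x̄ - μ₀) / (s/√n) = (73.81 - 79) / (15.72/√43) = -2.165
p-value = 0.0361

Since p-value < α = 0.05, we reject H₀.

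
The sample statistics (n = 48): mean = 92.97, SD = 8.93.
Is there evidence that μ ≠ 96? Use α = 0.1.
One-sample t-test:
H₀: μ = 96
H₁: μ ≠ 96
df = n - 1 = 47
t = (x̄ - μ₀) / (s/√n) = (92.97 - 96) / (8.93/√48) = -2.351
p-value = 0.0230

Since p-value < α = 0.1, we reject H₀.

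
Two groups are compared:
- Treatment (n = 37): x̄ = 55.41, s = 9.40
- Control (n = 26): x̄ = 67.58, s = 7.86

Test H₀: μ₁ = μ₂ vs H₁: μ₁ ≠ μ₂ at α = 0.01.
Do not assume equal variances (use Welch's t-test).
Welch's two-sample t-test:
H₀: μ₁ = μ₂
H₁: μ₁ ≠ μ₂
s₁²/n₁ = 9.40²/37 = 2.3881,  s₂²/n₂ = 7.86²/26 = 2.3761
SE = √(s₁²/n₁ + s₂²/n₂) = √(2.3881 + 2.3761) = 2.1827
df (Welch-Satterthwaite) = (s₁²/n₁ + s₂²/n₂)² / [(s₁²/n₁)²/(n₁-1) + (s₂²/n₂)²/(n₂-1)] ≈ 59.07
t = (x̄₁ - x̄₂) / SE = (55.41 - 67.58) / 2.1827 = -12.17 / 2.1827 = -5.576
p-value < 0.0001

Since p-value < α = 0.01, we reject H₀.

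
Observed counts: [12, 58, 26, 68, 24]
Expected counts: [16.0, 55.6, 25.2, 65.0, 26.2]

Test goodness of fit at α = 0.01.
Chi-square goodness of fit test:
H₀: observed counts match expected distribution
H₁: observed counts differ from expected distribution
df = k - 1 = 4
χ² = Σ(O - E)²/E
   = (12 - 16.0)²/16.0 + (58 - 55.6)²/55.6 + (26 - 25.2)²/25.2 + (68 - 65.0)²/65.0 + (24 - 26.2)²/26.2
   = 1.000 + 0.104 + 0.025 + 0.138 + 0.185
   = 1.45
p-value = 0.8351

Since p-value > α = 0.01, we fail to reject H₀.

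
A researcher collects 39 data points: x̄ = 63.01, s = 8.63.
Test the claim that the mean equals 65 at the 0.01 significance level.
One-sample t-test:
H₀: μ = 65
H₁: μ ≠ 65
df = n - 1 = 38
t = (x̄ - μ₀) / (s/√n) = (63.01 - 65) / (8.63/√39) = -1.440
p-value = 0.1580

Since p-value > α = 0.01, we fail to reject H₀.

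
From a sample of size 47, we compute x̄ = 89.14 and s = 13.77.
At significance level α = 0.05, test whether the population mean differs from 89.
One-sample t-test:
H₀: μ = 89
H₁: μ ≠ 89
df = n - 1 = 46
t = (x̄ - μ₀) / (s/√n) = (89.14 - 89) / (13.77/√47) = 0.070
p-value = 0.9447

Since p-value > α = 0.05, we fail to reject H₀.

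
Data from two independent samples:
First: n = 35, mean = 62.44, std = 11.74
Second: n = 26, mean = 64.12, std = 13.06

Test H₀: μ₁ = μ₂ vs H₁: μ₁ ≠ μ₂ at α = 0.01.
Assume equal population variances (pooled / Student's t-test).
Student's two-sample t-test (equal variances):
H₀: μ₁ = μ₂
H₁: μ₁ ≠ μ₂
df = n₁ + n₂ - 2 = 59
Pooled variance s_p² = [(n₁-1)s₁² + (n₂-1)s₂²] / (n₁ + n₂ - 2) = [(34)(11.74²) + (25)(13.06²)] / 59 = 151.6988
SE = √(s_p²(1/n₁ + 1/n₂)) = √(151.6988 × (1/35 + 1/26)) = 3.1889
t = (x̄₁ - x̄₂) / SE = (62.44 - 64.12) / 3.1889 = -1.68 / 3.1889 = -0.527
p-value = 0.6003

Since p-value > α = 0.01, we fail to reject H₀.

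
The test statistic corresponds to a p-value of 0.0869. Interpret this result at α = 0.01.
Since p = 0.0869 > α = 0.01, fail to reject H₀.
There is insufficient evidence to reject the null hypothesis; the result is not statistically significant at the 0.01 level.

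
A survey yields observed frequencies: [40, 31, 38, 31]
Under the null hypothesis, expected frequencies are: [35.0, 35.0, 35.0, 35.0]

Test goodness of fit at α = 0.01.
Chi-square goodness of fit test:
H₀: observed counts match expected distribution
H₁: observed counts differ from expected distribution
df = k - 1 = 3
χ² = Σ(O - E)²/E
   = (40 - 35.0)²/35.0 + (31 - 35.0)²/35.0 + (38 - 35.0)²/35.0 + (31 - 35.0)²/35.0
   = 0.714 + 0.457 + 0.257 + 0.457
   = 1.89
p-value = 0.5965

Since p-value > α = 0.01, we fail to reject H₀.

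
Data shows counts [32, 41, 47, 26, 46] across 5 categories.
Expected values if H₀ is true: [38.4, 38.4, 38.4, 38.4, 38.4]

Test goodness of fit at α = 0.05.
Chi-square goodness of fit test:
H₀: observed counts match expected distribution
H₁: observed counts differ from expected distribution
df = k - 1 = 4
χ² = Σ(O - E)²/E
   = (32 - 38.4)²/38.4 + (41 - 38.4)²/38.4 + (47 - 38.4)²/38.4 + (26 - 38.4)²/38.4 + (46 - 38.4)²/38.4
   = 1.067 + 0.176 + 1.926 + 4.004 + 1.504
   = 8.68
p-value = 0.0697

Since p-value > α = 0.05, we fail to reject H₀.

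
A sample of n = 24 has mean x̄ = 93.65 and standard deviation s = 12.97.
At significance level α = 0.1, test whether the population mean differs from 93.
One-sample t-test:
H₀: μ = 93
H₁: μ ≠ 93
df = n - 1 = 23
t = (x̄ - μ₀) / (s/√n) = (93.65 - 93) / (12.97/√24) = 0.246
p-value = 0.8082

Since p-value > α = 0.1, we fail to reject H₀.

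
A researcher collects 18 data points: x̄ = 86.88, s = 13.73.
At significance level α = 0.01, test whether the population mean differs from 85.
One-sample t-test:
H₀: μ = 85
H₁: μ ≠ 85
df = n - 1 = 17
t = (x̄ - μ₀) / (s/√n) = (86.88 - 85) / (13.73/√18) = 0.581
p-value = 0.5689

Since p-value > α = 0.01, we fail to reject H₀.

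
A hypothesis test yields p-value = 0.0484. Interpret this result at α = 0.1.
Since p = 0.0484 < α = 0.1, reject H₀.
There is sufficient evidence to reject the null hypothesis; the result is statistically significant at the 0.1 level.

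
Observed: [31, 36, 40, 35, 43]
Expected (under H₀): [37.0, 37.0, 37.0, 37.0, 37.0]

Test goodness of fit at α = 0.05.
Chi-square goodness of fit test:
H₀: observed counts match expected distribution
H₁: observed counts differ from expected distribution
df = k - 1 = 4
χ² = Σ(O - E)²/E
   = (31 - 37.0)²/37.0 + (36 - 37.0)²/37.0 + (40 - 37.0)²/37.0 + (35 - 37.0)²/37.0 + (43 - 37.0)²/37.0
   = 0.973 + 0.027 + 0.243 + 0.108 + 0.973
   = 2.32
p-value = 0.6763

Since p-value > α = 0.05, we fail to reject H₀.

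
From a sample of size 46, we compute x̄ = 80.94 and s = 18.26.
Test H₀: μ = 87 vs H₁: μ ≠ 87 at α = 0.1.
One-sample t-test:
H₀: μ = 87
H₁: μ ≠ 87
df = n - 1 = 45
t = (x̄ - μ₀) / (s/√n) = (80.94 - 87) / (18.26/√46) = -2.251
p-value = 0.0293

Since p-value < α = 0.1, we reject H₀.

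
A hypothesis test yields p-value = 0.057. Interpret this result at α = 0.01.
Since p = 0.057 > α = 0.01, fail to reject H₀.
There is insufficient evidence to reject the null hypothesis; the result is not statistically significant at the 0.01 level.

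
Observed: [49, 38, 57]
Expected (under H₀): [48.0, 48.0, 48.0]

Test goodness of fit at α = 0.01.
Chi-square goodness of fit test:
H₀: observed counts match expected distribution
H₁: observed counts differ from expected distribution
df = k - 1 = 2
χ² = Σ(O - E)²/E
   = (49 - 48.0)²/48.0 + (38 - 48.0)²/48.0 + (57 - 48.0)²/48.0
   = 0.021 + 2.083 + 1.688
   = 3.79
p-value = 0.1502

Since p-value > α = 0.01, we fail to reject H₀.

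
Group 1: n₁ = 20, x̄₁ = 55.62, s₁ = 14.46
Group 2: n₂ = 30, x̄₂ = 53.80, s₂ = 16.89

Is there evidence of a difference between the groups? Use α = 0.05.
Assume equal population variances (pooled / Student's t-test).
Student's two-sample t-test (equal variances):
H₀: μ₁ = μ₂
H₁: μ₁ ≠ μ₂
df = n₁ + n₂ - 2 = 48
Pooled variance s_p² = [(n₁-1)s₁² + (n₂-1)s₂²] / (n₁ + n₂ - 2) = [(19)(14.46²) + (29)(16.89²)] / 48 = 255.1173
SE = √(s_p²(1/n₁ + 1/n₂)) = √(255.1173 × (1/20 + 1/30)) = 4.6108
t = (x̄₁ - x̄₂) / SE = (55.62 - 53.80) / 4.6108 = 1.82 / 4.6108 = 0.395
p-value = 0.6948

Since p-value > α = 0.05, we fail to reject H₀.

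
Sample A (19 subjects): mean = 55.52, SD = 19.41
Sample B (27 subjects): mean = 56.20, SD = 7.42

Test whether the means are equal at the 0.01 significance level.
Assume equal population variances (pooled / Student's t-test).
Student's two-sample t-test (equal variances):
H₀: μ₁ = μ₂
H₁: μ₁ ≠ μ₂
df = n₁ + n₂ - 2 = 44
Pooled variance s_p² = [(n₁-1)s₁² + (n₂-1)s₂²] / (n₁ + n₂ - 2) = [(18)(19.41²) + (26)(7.42²)] / 44 = 186.6575
SE = √(s_p²(1/n₁ + 1/n₂)) = √(186.6575 × (1/19 + 1/27)) = 4.0911
t = (x̄₁ - x̄₂) / SE = (55.52 - 56.20) / 4.0911 = -0.68 / 4.0911 = -0.166
p-value = 0.8688

Since p-value > α = 0.01, we fail to reject H₀.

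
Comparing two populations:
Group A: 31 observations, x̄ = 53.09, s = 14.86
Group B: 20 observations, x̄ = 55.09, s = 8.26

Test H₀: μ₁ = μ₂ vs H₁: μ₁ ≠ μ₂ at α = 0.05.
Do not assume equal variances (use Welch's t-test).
Welch's two-sample t-test:
H₀: μ₁ = μ₂
H₁: μ₁ ≠ μ₂
s₁²/n₁ = 14.86²/31 = 7.1232,  s₂²/n₂ = 8.26²/20 = 3.4114
SE = √(s₁²/n₁ + s₂²/n₂) = √(7.1232 + 3.4114) = 3.2457
df (Welch-Satterthwaite) = (s₁²/n₁ + s₂²/n₂)² / [(s₁²/n₁)²/(n₁-1) + (s₂²/n₂)²/(n₂-1)] ≈ 48.17
t = (x̄₁ - x̄₂) / SE = (53.09 - 55.09) / 3.2457 = -2.00 / 3.2457 = -0.616
p-value = 0.5407

Since p-value > α = 0.05, we fail to reject H₀.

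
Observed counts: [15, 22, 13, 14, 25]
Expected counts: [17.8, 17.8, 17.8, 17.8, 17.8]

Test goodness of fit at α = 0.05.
Chi-square goodness of fit test:
H₀: observed counts match expected distribution
H₁: observed counts differ from expected distribution
df = k - 1 = 4
χ² = Σ(O - E)²/E
   = (15 - 17.8)²/17.8 + (22 - 17.8)²/17.8 + (13 - 17.8)²/17.8 + (14 - 17.8)²/17.8 + (25 - 17.8)²/17.8
   = 0.440 + 0.991 + 1.294 + 0.811 + 2.912
   = 6.45
p-value = 0.1680

Since p-value > α = 0.05, we fail to reject H₀.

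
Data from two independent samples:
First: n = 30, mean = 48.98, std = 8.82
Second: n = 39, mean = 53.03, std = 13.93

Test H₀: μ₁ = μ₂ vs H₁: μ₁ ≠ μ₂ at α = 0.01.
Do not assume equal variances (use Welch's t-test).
Welch's two-sample t-test:
H₀: μ₁ = μ₂
H₁: μ₁ ≠ μ₂
s₁²/n₁ = 8.82²/30 = 2.5931,  s₂²/n₂ = 13.93²/39 = 4.9755
SE = √(s₁²/n₁ + s₂²/n₂) = √(2.5931 + 4.9755) = 2.7511
df (Welch-Satterthwaite) = (s₁²/n₁ + s₂²/n₂)² / [(s₁²/n₁)²/(n₁-1) + (s₂²/n₂)²/(n₂-1)] ≈ 64.85
t = (x̄₁ - x̄₂) / SE = (48.98 - 53.03) / 2.7511 = -4.05 / 2.7511 = -1.472
p-value = 0.1458

Since p-value > α = 0.01, we fail to reject H₀.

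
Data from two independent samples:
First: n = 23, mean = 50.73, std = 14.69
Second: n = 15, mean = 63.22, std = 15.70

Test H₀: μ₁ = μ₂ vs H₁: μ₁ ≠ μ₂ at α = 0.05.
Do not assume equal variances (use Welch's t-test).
Welch's two-sample t-test:
H₀: μ₁ = μ₂
H₁: μ₁ ≠ μ₂
s₁²/n₁ = 14.69²/23 = 9.3824,  s₂²/n₂ = 15.70²/15 = 16.4327
SE = √(s₁²/n₁ + s₂²/n₂) = √(9.3824 + 16.4327) = 5.0809
df (Welch-Satterthwaite) = (s₁²/n₁ + s₂²/n₂)² / [(s₁²/n₁)²/(n₁-1) + (s₂²/n₂)²/(n₂-1)] ≈ 28.61
t = (x̄₁ - x̄₂) / SE = (50.73 - 63.22) / 5.0809 = -12.49 / 5.0809 = -2.458
p-value = 0.0203

Since p-value < α = 0.05, we reject H₀.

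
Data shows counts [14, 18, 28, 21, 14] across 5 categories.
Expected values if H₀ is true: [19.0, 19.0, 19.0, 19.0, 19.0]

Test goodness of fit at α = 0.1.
Chi-square goodness of fit test:
H₀: observed counts match expected distribution
H₁: observed counts differ from expected distribution
df = k - 1 = 4
χ² = Σ(O - E)²/E
   = (14 - 19.0)²/19.0 + (18 - 19.0)²/19.0 + (28 - 19.0)²/19.0 + (21 - 19.0)²/19.0 + (14 - 19.0)²/19.0
   = 1.316 + 0.053 + 4.263 + 0.211 + 1.316
   = 7.16
p-value = 0.1278

Since p-value > α = 0.1, we fail to reject H₀.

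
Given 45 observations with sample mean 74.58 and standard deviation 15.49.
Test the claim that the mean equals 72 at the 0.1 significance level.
One-sample t-test:
H₀: μ = 72
H₁: μ ≠ 72
df = n - 1 = 44
t = (x̄ - μ₀) / (s/√n) = (74.58 - 72) / (15.49/√45) = 1.117
p-value = 0.2699

Since p-value > α = 0.1, we fail to reject H₀.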